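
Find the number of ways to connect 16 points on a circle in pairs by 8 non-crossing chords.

1430

Non-crossing perfect matchings of 2n points on a circle are counted by C_n; with 16 points, n = 8.
C_8 = C(16,8)/9 = 12870/9 = 1430.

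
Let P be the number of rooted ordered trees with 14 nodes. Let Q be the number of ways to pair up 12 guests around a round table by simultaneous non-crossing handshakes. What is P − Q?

742768

Rooted ordered (plane) trees on m nodes have m−1 edges and are counted by C_{m−1}; m = 14 gives C_13. So P = C_13 = 742900.
Non-crossing handshake pairings of 2n people are counted by C_n; 12 people gives n = 6. So Q = C_6 = 132.
P − Q = 742900 − 132 = 742768.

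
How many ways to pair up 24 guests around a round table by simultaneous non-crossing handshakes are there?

Non-crossing handshake pairings of 2n people are counted by C_n; 24 people gives n = 12.
C_12 = 208012.

208012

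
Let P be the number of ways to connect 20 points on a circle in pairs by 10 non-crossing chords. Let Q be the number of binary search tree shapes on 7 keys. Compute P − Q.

Pairing 20 circle points by 10 non-crossing chords gives C_10 matchings. So P = C_10 = 16796.
Rooted binary trees with 7 nodes (each child slot possibly empty) number C_7. So Q = C_7 = 429.
P − Q = 16796 − 429 = 16367.

16367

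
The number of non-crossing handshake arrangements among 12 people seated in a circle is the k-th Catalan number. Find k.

Non-crossing handshake pairings of 2n people are counted by C_n; 12 people gives n = 6.

6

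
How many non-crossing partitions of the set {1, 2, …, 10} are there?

16796

The non-crossing partitions of [10] form a lattice of size C_10.
C_10 = C(20,10)/11 = 184756/11 = 16796.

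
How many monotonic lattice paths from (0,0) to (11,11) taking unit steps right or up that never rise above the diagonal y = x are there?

58786

Monotone paths in an n×n grid that stay weakly below the diagonal are counted by C_n; here n = 11.
C_11 = C_10 · 2(2·10+1)/(10+2) = 16796 · 42/12 = 58786.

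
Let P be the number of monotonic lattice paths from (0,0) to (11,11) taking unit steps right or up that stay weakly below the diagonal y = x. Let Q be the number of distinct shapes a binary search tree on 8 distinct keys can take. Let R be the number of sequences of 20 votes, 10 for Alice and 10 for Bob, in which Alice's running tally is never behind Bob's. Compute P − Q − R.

Sub-diagonal monotone paths from (0,0) to (11,11) biject with Dyck paths of semilength 11, giving C_11. So P = C_11 = 58786.
Binary trees (left/right distinguished) on n nodes are counted by C_n; here n = 8. So Q = C_8 = 1430.
Ballot sequences with n votes each where one side never trails are Dyck words, counted by C_n; here n = 10. So R = C_10 = 16796.
P − Q − R = 58786 − 1430 − 16796 = 40560.

40560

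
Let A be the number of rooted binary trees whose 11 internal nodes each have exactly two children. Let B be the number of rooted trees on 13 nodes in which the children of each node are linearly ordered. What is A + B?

The number of full binary trees on 11 internal nodes is the Catalan number C_11. So A = C_11 = 58786.
Rooted ordered (plane) trees on m nodes have m−1 edges and are counted by C_{m−1}; m = 13 gives C_12. So B = C_12 = 208012.
A + B = 58786 + 208012 = 266798.

266798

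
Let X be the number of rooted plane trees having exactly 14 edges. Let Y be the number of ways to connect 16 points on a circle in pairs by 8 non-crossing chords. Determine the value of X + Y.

Rooted ordered trees with n edges are counted by C_n; here n = 14. So X = C_14 = 2674440.
Pairing 16 circle points by 8 non-crossing chords gives C_8 matchings. So Y = C_8 = 1430.
X + Y = 2674440 + 1430 = 2675870.

2675870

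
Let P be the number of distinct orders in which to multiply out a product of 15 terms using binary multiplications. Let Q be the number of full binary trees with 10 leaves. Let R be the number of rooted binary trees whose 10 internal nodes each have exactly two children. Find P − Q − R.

Parenthesizations of m factors correspond to full binary trees with m leaves, counted by C_{m−1}; m = 15 gives C_14. So P = C_14 = 2674440.
Full binary trees with 10 leaves have 10−1 = 9 internal nodes, so there are C_9 of them. So Q = C_9 = 4862.
The number of full binary trees on 10 internal nodes is the Catalan number C_10. So R = C_10 = 16796.
P − Q − R = 2674440 − 4862 − 16796 = 2652782.

2652782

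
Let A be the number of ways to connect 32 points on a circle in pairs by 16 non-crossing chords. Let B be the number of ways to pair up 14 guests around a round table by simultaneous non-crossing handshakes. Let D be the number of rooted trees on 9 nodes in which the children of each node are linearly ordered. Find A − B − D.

Pairing 32 circle points by 16 non-crossing chords gives C_16 matchings. So A = C_16 = 35357670.
With 14 = 2·7 people, non-crossing handshake pairings are non-crossing perfect matchings on a circle, counted by C_7. So B = C_7 = 429.
Rooted ordered (plane) trees on m nodes have m−1 edges and are counted by C_{m−1}; m = 9 gives C_8. So D = C_8 = 1430.
A − B − D = 35357670 − 429 − 1430 = 35355811.

35355811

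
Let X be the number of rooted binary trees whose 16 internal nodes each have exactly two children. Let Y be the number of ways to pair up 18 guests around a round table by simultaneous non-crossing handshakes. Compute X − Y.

The number of full binary trees on 16 internal nodes is the Catalan number C_16. So X = C_16 = 35357670.
With 18 = 2·9 people, non-crossing handshake pairings are non-crossing perfect matchings on a circle, counted by C_9. So Y = C_9 = 4862.
X − Y = 35357670 − 4862 = 35352808.

35352808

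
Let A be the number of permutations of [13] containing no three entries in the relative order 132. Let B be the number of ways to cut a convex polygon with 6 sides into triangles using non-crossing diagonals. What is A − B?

742886

For any fixed pattern of length 3, the pattern-avoiding permutations of [13] number C_13. So A = C_13 = 742900.
The number of triangulations of a 6-gon is the Catalan number C_4 (index = sides − 2). So B = C_4 = 14.
A − B = 742900 − 14 = 742886.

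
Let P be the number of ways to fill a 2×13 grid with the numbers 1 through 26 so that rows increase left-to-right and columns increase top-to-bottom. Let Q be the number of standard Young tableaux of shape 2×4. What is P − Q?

Standard Young tableaux of shape 2×n are counted by C_n; here n = 13. So P = C_13 = 742900.
Standard Young tableaux of shape 2×n are counted by C_n; here n = 4. So Q = C_4 = 14.
P − Q = 742900 − 14 = 742886.

742886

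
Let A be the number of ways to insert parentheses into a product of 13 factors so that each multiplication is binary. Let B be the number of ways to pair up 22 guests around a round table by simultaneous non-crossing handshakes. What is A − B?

Bracketing 13 factors into binary products is counted by C_{13−1} = C_12. So A = C_12 = 208012.
Non-crossing handshake pairings of 2n people are counted by C_n; 22 people gives n = 11. So B = C_11 = 58786.
A − B = 208012 − 58786 = 149226.

149226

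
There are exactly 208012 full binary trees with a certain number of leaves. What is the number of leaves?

Full binary trees with L leaves are counted by C_{L−1}, and C_12 = 208012.
So the index is 12, and the number of leaves is 12 + 1 = 13.

13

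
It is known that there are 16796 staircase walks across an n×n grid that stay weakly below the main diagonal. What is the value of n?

Such diagonal-avoiding paths in an n×n grid are counted by C_n. Since C_10 = 16796, the index is 10.

10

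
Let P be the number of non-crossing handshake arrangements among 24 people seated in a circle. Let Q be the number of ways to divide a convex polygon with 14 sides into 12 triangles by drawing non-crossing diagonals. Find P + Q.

Non-crossing handshake pairings of 2n people are counted by C_n; 24 people gives n = 12. So P = C_12 = 208012.
A convex 14-gon is triangulated into 12 triangles, and the number of such triangulations is the Catalan number C_{14−2} = C_12. So Q = C_12 = 208012.
P + Q = 208012 + 208012 = 416024.

416024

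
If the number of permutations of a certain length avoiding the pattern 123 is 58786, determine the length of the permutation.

11

Permutations of [n] avoiding a fixed length-3 pattern are counted by C_n; 58786 = C_11.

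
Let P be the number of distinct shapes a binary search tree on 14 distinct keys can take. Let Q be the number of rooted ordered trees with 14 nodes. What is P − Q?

1931540

There are C_n binary search tree shapes on n keys; with n = 14 that is C_14. So P = C_14 = 2674440.
A rooted plane tree on 14 nodes has 13 edges, and such trees are counted by C_13. So Q = C_13 = 742900.
P − Q = 2674440 − 742900 = 1931540.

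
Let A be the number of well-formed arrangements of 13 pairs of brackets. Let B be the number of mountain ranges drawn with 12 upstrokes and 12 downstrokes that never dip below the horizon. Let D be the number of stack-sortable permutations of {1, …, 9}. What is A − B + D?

539750

A balanced arrangement of 13 bracket pairs is a Dyck word of semilength 13, so the count is C_13. So A = C_13 = 742900.
Paths of 12 up- and 12 down-steps that never dip below the axis are Dyck paths; their count is C_12. So B = C_12 = 208012.
By Knuth's characterisation, the stack-sortable permutations of length 9 are the 231-avoiders, numbering C_9. So D = C_9 = 4862.
A − B + D = 742900 − 208012 + 4862 = 539750.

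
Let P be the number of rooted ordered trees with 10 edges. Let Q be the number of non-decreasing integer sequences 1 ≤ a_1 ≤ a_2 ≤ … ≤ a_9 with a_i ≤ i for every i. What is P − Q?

11934

A rooted plane tree with 10 edges has 11 nodes, and the count is C_10. So P = C_10 = 16796.
Weakly increasing sequences with a_i ≤ i biject with Dyck paths of semilength 9, so there are C_9. So Q = C_9 = 4862.
P − Q = 16796 − 4862 = 11934.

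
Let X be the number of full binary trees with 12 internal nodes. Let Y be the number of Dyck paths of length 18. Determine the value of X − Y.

203150

The number of full binary trees on 12 internal nodes is the Catalan number C_12. So X = C_12 = 208012.
Paths of 9 up- and 9 down-steps that never dip below the axis are Dyck paths; their count is C_9. So Y = C_9 = 4862.
X − Y = 208012 − 4862 = 203150.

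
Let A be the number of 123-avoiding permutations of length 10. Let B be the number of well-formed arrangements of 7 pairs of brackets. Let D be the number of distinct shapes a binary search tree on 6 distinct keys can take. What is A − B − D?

For any fixed pattern of length 3, the pattern-avoiding permutations of [10] number C_10. So A = C_10 = 16796.
Balanced strings of n pairs of brackets are counted by C_n; here n = 7. So B = C_7 = 429.
There are C_n binary search tree shapes on n keys; with n = 6 that is C_6. So D = C_6 = 132.
A − B − D = 16796 − 429 − 132 = 16235.

16235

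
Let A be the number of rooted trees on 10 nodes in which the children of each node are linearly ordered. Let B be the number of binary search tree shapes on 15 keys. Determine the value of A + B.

A rooted plane tree on 10 nodes has 9 edges, and such trees are counted by C_9. So A = C_9 = 4862.
Binary trees (left/right distinguished) on n nodes are counted by C_n; here n = 15. So B = C_15 = 9694845.
A + B = 4862 + 9694845 = 9699707.

9699707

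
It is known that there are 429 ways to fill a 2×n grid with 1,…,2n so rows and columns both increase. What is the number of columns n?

Standard Young tableaux of shape 2×n are counted by C_n. Since C_7 = 429, the index is 7.

7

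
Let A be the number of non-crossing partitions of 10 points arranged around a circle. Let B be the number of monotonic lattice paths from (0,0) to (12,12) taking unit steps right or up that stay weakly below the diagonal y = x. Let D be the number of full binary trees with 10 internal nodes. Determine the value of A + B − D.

The non-crossing partitions of [10] form a lattice of size C_10. So A = C_10 = 16796.
Monotone paths in an n×n grid that stay weakly below the diagonal are counted by C_n; here n = 12. So B = C_12 = 208012.
Full binary trees with n internal nodes are counted by C_n; here n = 10. So D = C_10 = 16796.
A + B − D = 16796 + 208012 − 16796 = 208012.

208012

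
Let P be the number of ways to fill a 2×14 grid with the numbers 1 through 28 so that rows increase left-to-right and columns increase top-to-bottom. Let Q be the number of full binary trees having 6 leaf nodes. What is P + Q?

2674482

Standard Young tableaux of shape 2×n are counted by C_n; here n = 14. So P = C_14 = 2674440.
Full binary trees with 6 leaves have 6−1 = 5 internal nodes, so there are C_5 of them. So Q = C_5 = 42.
P + Q = 2674440 + 42 = 2674482.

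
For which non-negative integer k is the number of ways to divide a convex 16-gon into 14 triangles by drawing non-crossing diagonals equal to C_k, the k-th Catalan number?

14

The number of triangulations of a 16-gon is the Catalan number C_14 (index = sides − 2).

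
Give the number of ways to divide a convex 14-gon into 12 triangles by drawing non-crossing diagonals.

The number of triangulations of a 14-gon is the Catalan number C_12 (index = sides − 2).
C_12 = C(24,12)/13 = 2704156/13 = 208012.

208012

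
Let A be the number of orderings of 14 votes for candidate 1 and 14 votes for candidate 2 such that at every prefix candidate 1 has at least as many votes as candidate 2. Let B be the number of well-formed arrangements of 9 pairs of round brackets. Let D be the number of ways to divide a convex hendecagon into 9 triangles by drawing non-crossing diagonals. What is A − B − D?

2664716

Ballot sequences with n votes each where one side never trails are Dyck words, counted by C_n; here n = 14. So A = C_14 = 2674440.
With 9 pairs the number of balanced bracket strings is the Catalan number C_9. So B = C_9 = 4862.
A convex 11-gon is triangulated into 9 triangles, and the number of such triangulations is the Catalan number C_{11−2} = C_9. So D = C_9 = 4862.
A − B − D = 2674440 − 4862 − 4862 = 2664716.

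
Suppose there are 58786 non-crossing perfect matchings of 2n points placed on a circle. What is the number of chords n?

11

Non-crossing pairings of 2n points on a circle are counted by C_n; 58786 = C_11.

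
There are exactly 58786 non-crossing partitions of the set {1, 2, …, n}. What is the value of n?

Non-crossing partitions of [n] are counted by C_n; 58786 = C_11.

11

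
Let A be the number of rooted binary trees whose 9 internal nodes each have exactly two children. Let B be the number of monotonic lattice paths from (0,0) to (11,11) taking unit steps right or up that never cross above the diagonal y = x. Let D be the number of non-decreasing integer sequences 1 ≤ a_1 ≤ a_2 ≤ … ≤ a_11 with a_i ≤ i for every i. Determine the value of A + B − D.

4862

The number of full binary trees on 9 internal nodes is the Catalan number C_9. So A = C_9 = 4862.
Monotone paths in an n×n grid that stay weakly below the diagonal are counted by C_n; here n = 11. So B = C_11 = 58786.
Such sub-staircase sequences of length n are counted by C_n; here n = 11. So D = C_11 = 58786.
A + B − D = 4862 + 58786 − 58786 = 4862.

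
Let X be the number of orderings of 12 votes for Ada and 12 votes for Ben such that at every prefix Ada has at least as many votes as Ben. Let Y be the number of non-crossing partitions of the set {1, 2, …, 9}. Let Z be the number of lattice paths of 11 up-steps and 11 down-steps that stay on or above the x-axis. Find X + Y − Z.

154088

Reading a vote for the leader as '(' and for the other as ')' turns such a sequence into a balanced string of 12 pairs, so the count is C_12. So X = C_12 = 208012.
The non-crossing partitions of [9] form a lattice of size C_9. So Y = C_9 = 4862.
Dyck paths of semilength n (length 2n) are counted by C_n; here n = 11. So Z = C_11 = 58786.
X + Y − Z = 208012 + 4862 − 58786 = 154088.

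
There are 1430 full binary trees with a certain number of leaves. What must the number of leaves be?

9

Full binary trees with L leaves are counted by C_{L−1}; 1430 = C_8.
So the index is 8, and the number of leaves is 8 + 1 = 9.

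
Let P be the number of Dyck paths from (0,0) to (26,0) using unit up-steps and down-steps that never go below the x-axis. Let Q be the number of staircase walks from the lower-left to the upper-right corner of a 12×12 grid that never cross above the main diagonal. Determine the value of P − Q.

Paths of 13 up- and 13 down-steps that never dip below the axis are Dyck paths; their count is C_13. So P = C_13 = 742900.
Sub-diagonal monotone paths from (0,0) to (12,12) biject with Dyck paths of semilength 12, giving C_12. So Q = C_12 = 208012.
P − Q = 742900 − 208012 = 534888.

534888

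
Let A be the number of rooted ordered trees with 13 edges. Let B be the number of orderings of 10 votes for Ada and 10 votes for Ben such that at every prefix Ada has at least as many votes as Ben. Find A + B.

759696

Rooted ordered trees with n edges are counted by C_n; here n = 13. So A = C_13 = 742900.
Reading a vote for the leader as '(' and for the other as ')' turns such a sequence into a balanced string of 10 pairs, so the count is C_10. So B = C_10 = 16796.
A + B = 742900 + 16796 = 759696.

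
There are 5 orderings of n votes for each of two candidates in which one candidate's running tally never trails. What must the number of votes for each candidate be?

3

Such ballot sequences with n votes each are counted by C_n. The Catalan number equal to 5 is C_3.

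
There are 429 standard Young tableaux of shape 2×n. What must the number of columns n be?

7

Standard Young tableaux of shape 2×n are counted by C_n. Since C_7 = 429, the index is 7.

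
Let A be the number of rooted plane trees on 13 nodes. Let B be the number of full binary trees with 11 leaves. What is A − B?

191216

Rooted ordered (plane) trees on m nodes have m−1 edges and are counted by C_{m−1}; m = 13 gives C_12. So A = C_12 = 208012.
A full binary tree with L leaves has L−1 internal nodes and is counted by C_{L−1}; L = 11 gives C_10. So B = C_10 = 16796.
A − B = 208012 − 16796 = 191216.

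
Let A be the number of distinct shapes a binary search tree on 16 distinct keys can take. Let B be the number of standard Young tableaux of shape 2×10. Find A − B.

35340874

There are C_n binary search tree shapes on n keys; with n = 16 that is C_16. So A = C_16 = 35357670.
Standard Young tableaux of shape 2×n are counted by C_n; here n = 10. So B = C_10 = 16796.
A − B = 35357670 − 16796 = 35340874.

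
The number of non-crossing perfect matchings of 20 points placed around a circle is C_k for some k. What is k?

10

Pairing 20 circle points by 10 non-crossing chords gives C_10 matchings.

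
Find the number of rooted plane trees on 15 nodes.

2674440

Rooted ordered (plane) trees on m nodes have m−1 edges and are counted by C_{m−1}; m = 15 gives C_14.
C_14 = C(28,14)/15 = 40116600/15 = 2674440.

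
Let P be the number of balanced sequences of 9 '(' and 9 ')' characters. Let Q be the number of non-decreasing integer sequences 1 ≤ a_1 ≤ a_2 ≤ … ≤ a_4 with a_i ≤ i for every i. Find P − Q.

With 9 pairs the number of balanced bracket strings is the Catalan number C_9. So P = C_9 = 4862.
Such sub-staircase sequences of length n are counted by C_n; here n = 4. So Q = C_4 = 14.
P − Q = 4862 − 14 = 4848.

4848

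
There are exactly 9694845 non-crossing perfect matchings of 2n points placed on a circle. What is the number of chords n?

Non-crossing pairings of 2n points on a circle are counted by C_n. Since C_15 = 9694845, the index is 15.

15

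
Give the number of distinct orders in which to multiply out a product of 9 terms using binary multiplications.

1430

Ways to associate a product of 9 factors correspond to binary trees on 9 leaves, so the count is C_8.
C_8 = C(16,8)/9 = 12870/9 = 1430.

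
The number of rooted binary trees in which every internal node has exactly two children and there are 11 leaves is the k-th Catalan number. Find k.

A full binary tree with L leaves has L−1 internal nodes and is counted by C_{L−1}; L = 11 gives C_10.

10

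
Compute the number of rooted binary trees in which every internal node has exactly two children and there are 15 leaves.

A full binary tree with L leaves has L−1 internal nodes and is counted by C_{L−1}; L = 15 gives C_14.
C_14 = 2674440.

2674440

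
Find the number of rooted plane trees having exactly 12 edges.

Rooted ordered trees with n edges are counted by C_n; here n = 12.
C_12 = C_11 · 2(2·11+1)/(11+2) = 58786 · 46/13 = 208012.

208012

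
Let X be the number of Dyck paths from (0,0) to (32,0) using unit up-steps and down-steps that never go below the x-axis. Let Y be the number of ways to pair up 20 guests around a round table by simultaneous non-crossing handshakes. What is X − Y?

Dyck paths of semilength n (length 2n) are counted by C_n; here n = 16. So X = C_16 = 35357670.
With 20 = 2·10 people, non-crossing handshake pairings are non-crossing perfect matchings on a circle, counted by C_10. So Y = C_10 = 16796.
X − Y = 35357670 − 16796 = 35340874.

35340874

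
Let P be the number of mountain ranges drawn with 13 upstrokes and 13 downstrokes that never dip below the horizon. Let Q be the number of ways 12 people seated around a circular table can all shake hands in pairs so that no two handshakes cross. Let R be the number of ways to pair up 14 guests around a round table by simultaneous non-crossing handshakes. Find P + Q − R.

742603

Dyck paths of semilength n (length 2n) are counted by C_n; here n = 13. So P = C_13 = 742900.
Non-crossing handshake pairings of 2n people are counted by C_n; 12 people gives n = 6. So Q = C_6 = 132.
With 14 = 2·7 people, non-crossing handshake pairings are non-crossing perfect matchings on a circle, counted by C_7. So R = C_7 = 429.
P + Q − R = 742900 + 132 − 429 = 742603.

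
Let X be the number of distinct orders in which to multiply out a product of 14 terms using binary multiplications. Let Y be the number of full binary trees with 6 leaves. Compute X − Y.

Bracketing 14 factors into binary products is counted by C_{14−1} = C_13. So X = C_13 = 742900.
A full binary tree with L leaves has L−1 internal nodes and is counted by C_{L−1}; L = 6 gives C_5. So Y = C_5 = 42.
X − Y = 742900 − 42 = 742858.

742858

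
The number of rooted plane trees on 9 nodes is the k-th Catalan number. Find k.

8

A rooted plane tree on 9 nodes has 8 edges, and such trees are counted by C_8.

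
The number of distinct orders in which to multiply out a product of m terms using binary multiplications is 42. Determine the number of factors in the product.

6

Parenthesizations of m factors are counted by C_{m−1}; 42 = C_5.
So the index is 5, and the number of factors is 5 + 1 = 6.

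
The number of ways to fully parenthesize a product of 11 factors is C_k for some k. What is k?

Bracketing 11 factors into binary products is counted by C_{11−1} = C_10.

10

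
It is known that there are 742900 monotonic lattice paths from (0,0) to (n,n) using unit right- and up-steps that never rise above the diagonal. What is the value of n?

Such diagonal-avoiding paths in an n×n grid are counted by C_n. The Catalan number equal to 742900 is C_13.

13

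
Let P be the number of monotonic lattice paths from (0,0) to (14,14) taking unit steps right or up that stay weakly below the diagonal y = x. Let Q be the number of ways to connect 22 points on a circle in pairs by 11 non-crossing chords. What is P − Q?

Sub-diagonal monotone paths from (0,0) to (14,14) biject with Dyck paths of semilength 14, giving C_14. So P = C_14 = 2674440.
Non-crossing perfect matchings of 2n points on a circle are counted by C_n; with 22 points, n = 11. So Q = C_11 = 58786.
P − Q = 2674440 − 58786 = 2615654.

2615654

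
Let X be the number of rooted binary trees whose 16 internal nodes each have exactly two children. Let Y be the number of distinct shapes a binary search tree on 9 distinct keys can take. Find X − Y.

35352808

Full binary trees with n internal nodes are counted by C_n; here n = 16. So X = C_16 = 35357670.
Binary trees (left/right distinguished) on n nodes are counted by C_n; here n = 9. So Y = C_9 = 4862.
X − Y = 35357670 − 4862 = 35352808.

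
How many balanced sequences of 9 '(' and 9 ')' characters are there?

4862

With 9 pairs the number of balanced bracket strings is the Catalan number C_9.
C_9 = 4862.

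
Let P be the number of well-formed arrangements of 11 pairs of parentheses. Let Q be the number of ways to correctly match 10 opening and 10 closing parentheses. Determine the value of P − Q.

Balanced strings of n pairs of brackets are counted by C_n; here n = 11. So P = C_11 = 58786.
A balanced arrangement of 10 bracket pairs is a Dyck word of semilength 10, so the count is C_10. So Q = C_10 = 16796.
P − Q = 58786 − 16796 = 41990.

41990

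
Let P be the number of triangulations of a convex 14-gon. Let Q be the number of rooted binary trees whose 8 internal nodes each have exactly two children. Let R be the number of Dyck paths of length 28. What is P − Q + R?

A convex 14-gon is triangulated into 12 triangles, and the number of such triangulations is the Catalan number C_{14−2} = C_12. So P = C_12 = 208012.
The number of full binary trees on 8 internal nodes is the Catalan number C_8. So Q = C_8 = 1430.
Paths of 14 up- and 14 down-steps that never dip below the axis are Dyck paths; their count is C_14. So R = C_14 = 2674440.
P − Q + R = 208012 − 1430 + 2674440 = 2881022.

2881022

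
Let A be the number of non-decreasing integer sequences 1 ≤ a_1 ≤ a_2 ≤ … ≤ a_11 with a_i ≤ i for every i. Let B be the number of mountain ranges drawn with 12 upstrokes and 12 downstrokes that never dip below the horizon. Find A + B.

Such sub-staircase sequences of length n are counted by C_n; here n = 11. So A = C_11 = 58786.
Paths of 12 up- and 12 down-steps that never dip below the axis are Dyck paths; their count is C_12. So B = C_12 = 208012.
A + B = 58786 + 208012 = 266798.

266798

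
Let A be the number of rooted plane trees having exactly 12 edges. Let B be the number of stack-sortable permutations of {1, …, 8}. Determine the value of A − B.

Rooted ordered trees with n edges are counted by C_n; here n = 12. So A = C_12 = 208012.
By Knuth's characterisation, the stack-sortable permutations of length 8 are the 231-avoiders, numbering C_8. So B = C_8 = 1430.
A − B = 208012 − 1430 = 206582.

206582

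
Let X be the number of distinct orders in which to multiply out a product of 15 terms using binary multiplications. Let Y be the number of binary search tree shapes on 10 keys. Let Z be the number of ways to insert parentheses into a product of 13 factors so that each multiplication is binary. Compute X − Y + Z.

Bracketing 15 factors into binary products is counted by C_{15−1} = C_14. So X = C_14 = 2674440.
There are C_n binary search tree shapes on n keys; with n = 10 that is C_10. So Y = C_10 = 16796.
Ways to associate a product of 13 factors correspond to binary trees on 13 leaves, so the count is C_12. So Z = C_12 = 208012.
X − Y + Z = 2674440 − 16796 + 208012 = 2865656.

2865656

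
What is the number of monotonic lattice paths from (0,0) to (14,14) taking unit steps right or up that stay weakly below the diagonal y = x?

Monotone paths in an n×n grid that stay weakly below the diagonal are counted by C_n; here n = 14.
C_14 = 2674440.

2674440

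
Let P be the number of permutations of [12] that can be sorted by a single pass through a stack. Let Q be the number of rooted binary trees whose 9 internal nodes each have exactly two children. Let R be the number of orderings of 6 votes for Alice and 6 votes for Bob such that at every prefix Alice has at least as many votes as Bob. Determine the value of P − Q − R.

203018

Stack-sortable permutations are exactly the 231-avoiding ones, counted by C_n; here n = 12. So P = C_12 = 208012.
The number of full binary trees on 9 internal nodes is the Catalan number C_9. So Q = C_9 = 4862.
Ballot sequences with n votes each where one side never trails are Dyck words, counted by C_n; here n = 6. So R = C_6 = 132.
P − Q − R = 208012 − 4862 − 132 = 203018.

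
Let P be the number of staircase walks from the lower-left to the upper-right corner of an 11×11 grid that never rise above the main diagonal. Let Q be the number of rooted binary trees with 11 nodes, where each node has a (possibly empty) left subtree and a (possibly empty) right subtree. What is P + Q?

Monotone paths in an n×n grid that stay weakly below the diagonal are counted by C_n; here n = 11. So P = C_11 = 58786.
There are C_n binary search tree shapes on n keys; with n = 11 that is C_11. So Q = C_11 = 58786.
P + Q = 58786 + 58786 = 117572.

117572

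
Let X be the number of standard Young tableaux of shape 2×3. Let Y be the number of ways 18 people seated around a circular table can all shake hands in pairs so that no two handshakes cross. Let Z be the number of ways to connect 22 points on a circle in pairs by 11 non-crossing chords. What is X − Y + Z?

Standard Young tableaux of shape 2×n are counted by C_n; here n = 3. So X = C_3 = 5.
Non-crossing handshake pairings of 2n people are counted by C_n; 18 people gives n = 9. So Y = C_9 = 4862.
Non-crossing perfect matchings of 2n points on a circle are counted by C_n; with 22 points, n = 11. So Z = C_11 = 58786.
X − Y + Z = 5 − 4862 + 58786 = 53929.

53929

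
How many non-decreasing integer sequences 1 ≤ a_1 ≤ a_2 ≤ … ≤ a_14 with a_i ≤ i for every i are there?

Weakly increasing sequences with a_i ≤ i biject with Dyck paths of semilength 14, so there are C_14.
C_14 = C_13 · 2(2·13+1)/(13+2) = 742900 · 54/15 = 2674440.

2674440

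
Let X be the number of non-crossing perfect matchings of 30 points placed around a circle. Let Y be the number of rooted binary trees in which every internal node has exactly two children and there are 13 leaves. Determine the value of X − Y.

9486833

Non-crossing perfect matchings of 2n points on a circle are counted by C_n; with 30 points, n = 15. So X = C_15 = 9694845.
A full binary tree with L leaves has L−1 internal nodes and is counted by C_{L−1}; L = 13 gives C_12. So Y = C_12 = 208012.
X − Y = 9694845 − 208012 = 9486833.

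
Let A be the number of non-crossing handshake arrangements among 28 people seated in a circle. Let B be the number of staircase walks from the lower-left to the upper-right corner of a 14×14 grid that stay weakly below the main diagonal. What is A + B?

With 28 = 2·14 people, non-crossing handshake pairings are non-crossing perfect matchings on a circle, counted by C_14. So A = C_14 = 2674440.
Monotone paths in an n×n grid that stay weakly below the diagonal are counted by C_n; here n = 14. So B = C_14 = 2674440.
A + B = 2674440 + 2674440 = 5348880.

5348880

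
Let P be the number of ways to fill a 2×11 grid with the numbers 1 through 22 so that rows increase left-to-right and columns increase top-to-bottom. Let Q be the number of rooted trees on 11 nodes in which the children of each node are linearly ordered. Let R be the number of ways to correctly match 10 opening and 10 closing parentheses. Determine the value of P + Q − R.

58786

Standard Young tableaux of shape 2×n are counted by C_n; here n = 11. So P = C_11 = 58786.
Rooted ordered (plane) trees on m nodes have m−1 edges and are counted by C_{m−1}; m = 11 gives C_10. So Q = C_10 = 16796.
A balanced arrangement of 10 bracket pairs is a Dyck word of semilength 10, so the count is C_10. So R = C_10 = 16796.
P + Q − R = 58786 + 16796 − 16796 = 58786.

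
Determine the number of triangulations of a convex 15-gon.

The number of triangulations of a 15-gon is the Catalan number C_13 (index = sides − 2).
C_13 = C(26,13)/14 = 10400600/14 = 742900.

742900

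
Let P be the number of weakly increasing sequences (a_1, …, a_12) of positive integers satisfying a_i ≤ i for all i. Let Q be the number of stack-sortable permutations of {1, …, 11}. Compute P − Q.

149226

Such sub-staircase sequences of length n are counted by C_n; here n = 12. So P = C_12 = 208012.
By Knuth's characterisation, the stack-sortable permutations of length 11 are the 231-avoiders, numbering C_11. So Q = C_11 = 58786.
P − Q = 208012 − 58786 = 149226.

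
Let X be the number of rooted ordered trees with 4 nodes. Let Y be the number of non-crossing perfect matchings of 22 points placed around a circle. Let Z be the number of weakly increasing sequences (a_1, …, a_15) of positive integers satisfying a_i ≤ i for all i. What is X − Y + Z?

A rooted plane tree on 4 nodes has 3 edges, and such trees are counted by C_3. So X = C_3 = 5.
Pairing 22 circle points by 11 non-crossing chords gives C_11 matchings. So Y = C_11 = 58786.
Weakly increasing sequences with a_i ≤ i biject with Dyck paths of semilength 15, so there are C_15. So Z = C_15 = 9694845.
X − Y + Z = 5 − 58786 + 9694845 = 9636064.

9636064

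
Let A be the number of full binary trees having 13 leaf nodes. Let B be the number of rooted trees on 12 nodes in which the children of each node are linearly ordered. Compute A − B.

Full binary trees with 13 leaves have 13−1 = 12 internal nodes, so there are C_12 of them. So A = C_12 = 208012.
Rooted ordered (plane) trees on m nodes have m−1 edges and are counted by C_{m−1}; m = 12 gives C_11. So B = C_11 = 58786.
A − B = 208012 − 58786 = 149226.

149226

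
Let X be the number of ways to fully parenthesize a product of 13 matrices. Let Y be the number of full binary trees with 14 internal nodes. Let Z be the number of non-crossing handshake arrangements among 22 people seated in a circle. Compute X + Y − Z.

2823666

Ways to associate a product of 13 factors correspond to binary trees on 13 leaves, so the count is C_12. So X = C_12 = 208012.
Full binary trees with n internal nodes are counted by C_n; here n = 14. So Y = C_14 = 2674440.
With 22 = 2·11 people, non-crossing handshake pairings are non-crossing perfect matchings on a circle, counted by C_11. So Z = C_11 = 58786.
X + Y − Z = 208012 + 2674440 − 58786 = 2823666.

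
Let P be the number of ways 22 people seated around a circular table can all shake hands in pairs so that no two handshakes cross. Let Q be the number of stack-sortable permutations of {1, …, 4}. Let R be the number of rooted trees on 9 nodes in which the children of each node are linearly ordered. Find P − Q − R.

57342

With 22 = 2·11 people, non-crossing handshake pairings are non-crossing perfect matchings on a circle, counted by C_11. So P = C_11 = 58786.
Stack-sortable permutations are exactly the 231-avoiding ones, counted by C_n; here n = 4. So Q = C_4 = 14.
A rooted plane tree on 9 nodes has 8 edges, and such trees are counted by C_8. So R = C_8 = 1430.
P − Q − R = 58786 − 14 − 1430 = 57342.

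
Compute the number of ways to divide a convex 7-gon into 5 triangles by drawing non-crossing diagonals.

Triangulations of a convex m-gon are counted by C_{m−2}; with m = 7 this is C_5.
C_5 = C(10,5)/6 = 252/6 = 42.

42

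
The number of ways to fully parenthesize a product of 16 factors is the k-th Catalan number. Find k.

15

Bracketing 16 factors into binary products is counted by C_{16−1} = C_15.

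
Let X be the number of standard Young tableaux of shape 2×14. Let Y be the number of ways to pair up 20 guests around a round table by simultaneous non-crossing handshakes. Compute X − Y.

Standard Young tableaux of shape 2×n are counted by C_n; here n = 14. So X = C_14 = 2674440.
With 20 = 2·10 people, non-crossing handshake pairings are non-crossing perfect matchings on a circle, counted by C_10. So Y = C_10 = 16796.
X − Y = 2674440 − 16796 = 2657644.

2657644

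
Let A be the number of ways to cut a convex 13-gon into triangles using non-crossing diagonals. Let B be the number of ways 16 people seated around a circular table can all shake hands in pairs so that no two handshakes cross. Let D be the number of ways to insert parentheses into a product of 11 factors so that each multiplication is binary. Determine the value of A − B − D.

Triangulations of a convex m-gon are counted by C_{m−2}; with m = 13 this is C_11. So A = C_11 = 58786.
Non-crossing handshake pairings of 2n people are counted by C_n; 16 people gives n = 8. So B = C_8 = 1430.
Parenthesizations of m factors correspond to full binary trees with m leaves, counted by C_{m−1}; m = 11 gives C_10. So D = C_10 = 16796.
A − B − D = 58786 − 1430 − 16796 = 40560.

40560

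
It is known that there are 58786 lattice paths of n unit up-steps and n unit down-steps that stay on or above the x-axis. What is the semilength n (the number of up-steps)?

11

Dyck paths of semilength n are counted by C_n, and C_11 = 58786.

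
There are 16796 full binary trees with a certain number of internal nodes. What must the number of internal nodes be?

Full binary trees with n internal nodes are counted by C_n, and C_10 = 16796.

10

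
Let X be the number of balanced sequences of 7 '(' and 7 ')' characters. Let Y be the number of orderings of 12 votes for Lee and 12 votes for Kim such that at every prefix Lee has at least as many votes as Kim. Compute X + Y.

Balanced strings of n pairs of brackets are counted by C_n; here n = 7. So X = C_7 = 429.
Reading a vote for the leader as '(' and for the other as ')' turns such a sequence into a balanced string of 12 pairs, so the count is C_12. So Y = C_12 = 208012.
X + Y = 429 + 208012 = 208441.

208441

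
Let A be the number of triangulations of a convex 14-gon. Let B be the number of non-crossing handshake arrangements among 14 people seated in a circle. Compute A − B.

207583

The number of triangulations of a 14-gon is the Catalan number C_12 (index = sides − 2). So A = C_12 = 208012.
Non-crossing handshake pairings of 2n people are counted by C_n; 14 people gives n = 7. So B = C_7 = 429.
A − B = 208012 − 429 = 207583.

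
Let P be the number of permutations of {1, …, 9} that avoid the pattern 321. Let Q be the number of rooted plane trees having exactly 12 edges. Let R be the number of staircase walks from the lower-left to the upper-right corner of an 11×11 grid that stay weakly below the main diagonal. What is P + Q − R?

Permutations of [n] avoiding any single length-3 pattern are counted by C_n; here n = 9. So P = C_9 = 4862.
Rooted ordered trees with n edges are counted by C_n; here n = 12. So Q = C_12 = 208012.
Monotone paths in an n×n grid that stay weakly below the diagonal are counted by C_n; here n = 11. So R = C_11 = 58786.
P + Q − R = 4862 + 208012 − 58786 = 154088.

154088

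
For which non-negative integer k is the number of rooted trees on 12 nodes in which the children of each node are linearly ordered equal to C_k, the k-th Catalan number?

Rooted ordered (plane) trees on m nodes have m−1 edges and are counted by C_{m−1}; m = 12 gives C_11.

11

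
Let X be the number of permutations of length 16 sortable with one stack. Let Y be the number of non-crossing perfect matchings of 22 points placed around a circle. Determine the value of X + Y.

By Knuth's characterisation, the stack-sortable permutations of length 16 are the 231-avoiders, numbering C_16. So X = C_16 = 35357670.
Pairing 22 circle points by 11 non-crossing chords gives C_11 matchings. So Y = C_11 = 58786.
X + Y = 35357670 + 58786 = 35416456.

35416456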